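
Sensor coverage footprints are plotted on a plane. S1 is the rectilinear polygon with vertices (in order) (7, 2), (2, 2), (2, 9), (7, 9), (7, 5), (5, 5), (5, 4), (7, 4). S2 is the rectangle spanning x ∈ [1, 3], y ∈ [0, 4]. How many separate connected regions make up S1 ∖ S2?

1

S1 ∖ S2 is a single connected region.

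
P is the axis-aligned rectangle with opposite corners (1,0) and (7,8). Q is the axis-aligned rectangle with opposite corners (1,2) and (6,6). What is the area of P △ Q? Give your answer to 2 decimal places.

28.00

|P∩Q|: x∈[1,6], y∈[2,6] → 5·4 = 20.
|P △ Q| = |P| + |Q| − 2·|P∩Q| = 48 + 20 − 40 = 28.00.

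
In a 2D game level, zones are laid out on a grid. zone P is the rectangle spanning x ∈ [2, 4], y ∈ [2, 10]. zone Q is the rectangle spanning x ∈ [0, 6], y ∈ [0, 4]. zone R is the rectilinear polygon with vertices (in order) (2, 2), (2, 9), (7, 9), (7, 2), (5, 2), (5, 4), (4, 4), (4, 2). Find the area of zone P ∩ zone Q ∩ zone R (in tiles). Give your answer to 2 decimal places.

The intersection is the polygon with vertices (2,2), (2,4), (4,4), (4,2).
By the shoelace formula its area is 4.00.

4.00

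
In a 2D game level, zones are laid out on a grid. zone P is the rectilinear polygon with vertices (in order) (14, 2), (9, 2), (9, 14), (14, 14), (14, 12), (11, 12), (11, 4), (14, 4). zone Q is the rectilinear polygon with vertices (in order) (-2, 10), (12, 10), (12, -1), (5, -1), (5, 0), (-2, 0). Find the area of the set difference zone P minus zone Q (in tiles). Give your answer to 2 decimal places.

|zone P| = 36, |zone P∩zone Q| = 18.
|zone P ∖ zone Q| = |zone P| − |zone P∩zone Q| = 36 − 18 = 18.00.

18.00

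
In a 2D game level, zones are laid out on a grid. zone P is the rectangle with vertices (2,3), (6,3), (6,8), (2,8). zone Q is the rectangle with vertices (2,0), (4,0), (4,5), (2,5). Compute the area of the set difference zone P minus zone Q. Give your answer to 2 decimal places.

16.00

|zone P∩zone Q|: x∈[2,4], y∈[3,5] → 2·2 = 4.
|zone P| = 20.
|zone P ∖ zone Q| = |zone P| − |zone P∩zone Q| = 20 − 4 = 16.00.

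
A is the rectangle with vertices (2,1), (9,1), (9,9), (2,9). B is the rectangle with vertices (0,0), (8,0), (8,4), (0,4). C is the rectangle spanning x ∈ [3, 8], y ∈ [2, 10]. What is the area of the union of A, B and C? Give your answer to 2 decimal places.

75.00

By inclusion–exclusion:
Individual areas: |A| = 56, |B| = 32, |C| = 40.
|A∩B|: x∈[2,8], y∈[1,4] → 6·3 = 18.
|A∩C|: x∈[3,8], y∈[2,9] → 5·7 = 35.
|B∩C|: x∈[3,8], y∈[2,4] → 5·2 = 10.
|A∩B∩C| = 10.
|A ∪ B ∪ C| = 128 − 63 + 10 = 75.00.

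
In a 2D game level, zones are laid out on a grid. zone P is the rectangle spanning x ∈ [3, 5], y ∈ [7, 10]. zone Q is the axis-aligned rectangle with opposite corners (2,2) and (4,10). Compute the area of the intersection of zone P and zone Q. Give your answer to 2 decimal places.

|zone P∩zone Q|: x∈[3,4], y∈[7,10] → 1·3 = 3.

3.00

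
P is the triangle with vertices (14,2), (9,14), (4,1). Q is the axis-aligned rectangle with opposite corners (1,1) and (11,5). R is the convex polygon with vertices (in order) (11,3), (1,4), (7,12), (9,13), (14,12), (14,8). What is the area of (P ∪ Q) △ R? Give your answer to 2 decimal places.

68.70

|P ∪ Q| = 80.0269.
|(P ∪ Q) ∩ R| = 47.6628.
|(P ∪ Q) △ R| = 80.0269 + 84 − 95.3256 = 68.70.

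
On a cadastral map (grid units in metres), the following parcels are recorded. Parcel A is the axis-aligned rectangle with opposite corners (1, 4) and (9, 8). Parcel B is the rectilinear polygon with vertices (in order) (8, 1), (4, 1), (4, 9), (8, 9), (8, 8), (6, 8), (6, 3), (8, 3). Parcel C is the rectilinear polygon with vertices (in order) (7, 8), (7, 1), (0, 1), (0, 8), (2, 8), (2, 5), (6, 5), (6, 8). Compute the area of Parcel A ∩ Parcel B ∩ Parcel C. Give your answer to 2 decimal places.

2.00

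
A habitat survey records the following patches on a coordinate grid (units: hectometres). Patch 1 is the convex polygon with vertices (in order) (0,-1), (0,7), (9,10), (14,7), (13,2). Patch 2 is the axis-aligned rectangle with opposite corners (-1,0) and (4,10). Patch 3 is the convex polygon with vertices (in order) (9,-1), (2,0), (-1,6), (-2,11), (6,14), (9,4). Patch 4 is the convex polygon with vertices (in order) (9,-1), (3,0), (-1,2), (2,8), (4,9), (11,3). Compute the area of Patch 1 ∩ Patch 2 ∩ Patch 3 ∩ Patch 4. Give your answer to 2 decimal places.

The intersection is the polygon with vertices (4,0), (3,0), (1.667,0.667), (0,4), (1.8,7.6), (4,8.333).
By the shoelace formula its area is 23.63.

23.63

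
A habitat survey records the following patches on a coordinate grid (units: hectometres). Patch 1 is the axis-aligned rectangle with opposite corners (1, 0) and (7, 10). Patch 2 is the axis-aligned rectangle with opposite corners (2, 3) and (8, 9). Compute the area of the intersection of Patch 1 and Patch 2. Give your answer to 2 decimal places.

30.00

|Patch 1∩Patch 2|: x∈[2,7], y∈[3,9] → 5·6 = 30.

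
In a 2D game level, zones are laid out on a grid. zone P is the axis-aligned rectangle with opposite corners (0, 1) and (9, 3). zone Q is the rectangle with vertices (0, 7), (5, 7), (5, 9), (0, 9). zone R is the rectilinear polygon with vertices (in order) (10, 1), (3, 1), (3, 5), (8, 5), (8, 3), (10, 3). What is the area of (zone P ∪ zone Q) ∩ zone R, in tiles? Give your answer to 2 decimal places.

12.00

The region (zone P ∪ zone Q) ∩ zone R is the polygon with vertices (9,1), (3,1), (3,3), (8,3), (9,3).
By the shoelace formula its area is 12.00.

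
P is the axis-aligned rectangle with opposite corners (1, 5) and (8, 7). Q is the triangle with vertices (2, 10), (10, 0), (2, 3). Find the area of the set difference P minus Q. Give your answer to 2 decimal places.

7.60

|P| = 14, |P∩Q| = 6.4.
|P ∖ Q| = |P| − |P∩Q| = 14 − 6.4 = 7.60.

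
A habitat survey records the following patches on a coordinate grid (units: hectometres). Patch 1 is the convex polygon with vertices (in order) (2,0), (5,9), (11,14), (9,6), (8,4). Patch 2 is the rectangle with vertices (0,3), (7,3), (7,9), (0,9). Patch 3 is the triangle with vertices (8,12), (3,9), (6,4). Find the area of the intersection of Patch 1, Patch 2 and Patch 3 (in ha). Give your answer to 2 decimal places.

The intersection is the polygon with vertices (7,9), (7,8), (6,4), (4.286,6.857), (5,9).
By the shoelace formula its area is 8.36.

8.36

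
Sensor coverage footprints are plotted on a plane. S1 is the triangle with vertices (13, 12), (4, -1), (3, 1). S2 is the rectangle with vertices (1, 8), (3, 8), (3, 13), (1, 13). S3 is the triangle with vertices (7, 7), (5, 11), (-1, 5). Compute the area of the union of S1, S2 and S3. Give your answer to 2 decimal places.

By inclusion–exclusion:
Individual areas: |S1| = 15.5, |S2| = 10, |S3| = 18.
|S1∩S2| = 0.
|S1∩S3| = 0.
|S2∩S3| = 0.5.
|S1∩S2∩S3| = 0.
|S1 ∪ S2 ∪ S3| = 43.5 − 0.5 + 0 = 43.00.

43.00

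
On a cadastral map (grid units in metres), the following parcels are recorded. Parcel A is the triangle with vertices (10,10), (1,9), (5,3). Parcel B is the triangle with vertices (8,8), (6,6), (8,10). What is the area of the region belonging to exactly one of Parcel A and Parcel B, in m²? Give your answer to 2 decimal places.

27.03

|Parcel A| = 29, |Parcel B| = 2, |Parcel A∩Parcel B| = 1.9869.
|Parcel A △ Parcel B| = |Parcel A| + |Parcel B| − 2·|Parcel A∩Parcel B| = 29 + 2 − 3.9739 = 27.03.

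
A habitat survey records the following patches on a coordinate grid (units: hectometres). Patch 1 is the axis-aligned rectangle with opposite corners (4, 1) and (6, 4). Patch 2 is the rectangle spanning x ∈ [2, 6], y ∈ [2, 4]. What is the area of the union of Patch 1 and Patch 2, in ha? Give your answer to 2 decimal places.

10.00

By inclusion–exclusion:
Individual areas: |Patch 1| = 6, |Patch 2| = 8.
|Patch 1∩Patch 2|: x∈[4,6], y∈[2,4] → 2·2 = 4.
|Patch 1 ∪ Patch 2| = 14 − 4 = 10.00.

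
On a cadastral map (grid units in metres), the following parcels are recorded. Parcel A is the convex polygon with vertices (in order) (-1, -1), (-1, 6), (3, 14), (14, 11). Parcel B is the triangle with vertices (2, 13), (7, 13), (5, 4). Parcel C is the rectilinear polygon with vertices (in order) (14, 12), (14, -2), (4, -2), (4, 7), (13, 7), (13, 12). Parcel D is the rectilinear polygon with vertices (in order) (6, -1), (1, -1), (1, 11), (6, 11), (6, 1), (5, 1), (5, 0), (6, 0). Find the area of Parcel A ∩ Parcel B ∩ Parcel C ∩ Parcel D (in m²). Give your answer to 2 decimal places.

2.50

The intersection is the polygon with vertices (4,7), (5.667,7), (5,4).
By the shoelace formula its area is 2.50.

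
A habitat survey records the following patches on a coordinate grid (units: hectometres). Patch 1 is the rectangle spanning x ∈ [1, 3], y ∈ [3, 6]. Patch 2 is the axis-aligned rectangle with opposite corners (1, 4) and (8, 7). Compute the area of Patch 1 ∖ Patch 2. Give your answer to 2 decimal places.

|Patch 1∩Patch 2|: x∈[1,3], y∈[4,6] → 2·2 = 4.
|Patch 1| = 6.
|Patch 1 ∖ Patch 2| = |Patch 1| − |Patch 1∩Patch 2| = 6 − 4 = 2.00.

2.00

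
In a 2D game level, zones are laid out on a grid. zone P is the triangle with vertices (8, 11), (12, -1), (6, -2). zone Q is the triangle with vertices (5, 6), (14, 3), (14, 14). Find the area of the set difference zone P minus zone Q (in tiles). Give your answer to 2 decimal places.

29.80

|zone P| = 38, |zone P∩zone Q| = 8.199.
|zone P ∖ zone Q| = |zone P| − |zone P∩zone Q| = 38 − 8.199 = 29.80.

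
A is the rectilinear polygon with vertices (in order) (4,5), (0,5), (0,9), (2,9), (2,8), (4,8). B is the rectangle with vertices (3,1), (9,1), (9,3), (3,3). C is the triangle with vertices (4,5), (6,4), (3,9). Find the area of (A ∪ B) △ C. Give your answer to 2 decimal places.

27.52

|A ∪ B| = 26.
|(A ∪ B) ∩ C| = 0.9917.
|(A ∪ B) △ C| = 26 + 3.5 − 1.9833 = 27.52.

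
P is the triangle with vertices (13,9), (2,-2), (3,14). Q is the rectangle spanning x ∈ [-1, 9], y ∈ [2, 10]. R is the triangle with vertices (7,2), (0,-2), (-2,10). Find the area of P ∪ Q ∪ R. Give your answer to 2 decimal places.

By inclusion–exclusion:
Individual areas: |P| = 82.5, |Q| = 80, |R| = 46.
|P∩Q| = 47.5.
|P∩R| = 15.2832.
|Q∩R| = 28.1111.
|P∩Q∩R| = 9.2647.
|P ∪ Q ∪ R| = 208.5 − 90.8943 + 9.2647 = 126.87.

126.87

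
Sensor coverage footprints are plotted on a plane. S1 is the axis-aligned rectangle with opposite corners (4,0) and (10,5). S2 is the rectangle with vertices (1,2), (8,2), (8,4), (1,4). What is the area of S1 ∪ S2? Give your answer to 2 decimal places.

By inclusion–exclusion:
Individual areas: |S1| = 30, |S2| = 14.
|S1∩S2|: x∈[4,8], y∈[2,4] → 4·2 = 8.
|S1 ∪ S2| = 44 − 8 = 36.00.

36.00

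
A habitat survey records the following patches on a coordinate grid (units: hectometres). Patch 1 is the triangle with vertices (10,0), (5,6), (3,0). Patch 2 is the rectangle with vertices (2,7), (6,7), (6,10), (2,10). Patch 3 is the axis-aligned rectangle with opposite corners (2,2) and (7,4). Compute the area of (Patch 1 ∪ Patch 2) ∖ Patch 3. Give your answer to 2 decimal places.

27.07

|Patch 1 ∪ Patch 2| = 33.
|(Patch 1 ∪ Patch 2) ∩ Patch 3| = 5.9333.
|(Patch 1 ∪ Patch 2) ∖ Patch 3| = 33 − 5.9333 = 27.07.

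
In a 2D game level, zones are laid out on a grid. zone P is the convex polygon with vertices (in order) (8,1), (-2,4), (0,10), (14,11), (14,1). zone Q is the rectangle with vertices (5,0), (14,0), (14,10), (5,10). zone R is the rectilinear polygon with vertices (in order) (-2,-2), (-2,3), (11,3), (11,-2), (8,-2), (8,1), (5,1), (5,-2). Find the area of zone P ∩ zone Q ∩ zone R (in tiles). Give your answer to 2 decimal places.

The intersection is the polygon with vertices (5,3), (11,3), (11,1), (8,1), (5,1.9).
By the shoelace formula its area is 10.65.

10.65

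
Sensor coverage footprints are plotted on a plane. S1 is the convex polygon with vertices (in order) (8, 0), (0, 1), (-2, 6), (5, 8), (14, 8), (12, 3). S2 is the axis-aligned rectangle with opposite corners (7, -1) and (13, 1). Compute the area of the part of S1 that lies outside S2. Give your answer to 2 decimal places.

91.40

|S1| = 93, |S1∩S2| = 1.6042.
|S1 ∖ S2| = |S1| − |S1∩S2| = 93 − 1.6042 = 91.40.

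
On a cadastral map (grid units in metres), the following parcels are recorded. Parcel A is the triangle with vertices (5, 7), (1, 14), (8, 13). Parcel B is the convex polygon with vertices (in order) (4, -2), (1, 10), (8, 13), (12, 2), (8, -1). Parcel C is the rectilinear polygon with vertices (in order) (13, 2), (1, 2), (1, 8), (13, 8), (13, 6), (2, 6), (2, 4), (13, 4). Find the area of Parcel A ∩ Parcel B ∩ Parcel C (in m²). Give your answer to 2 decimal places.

0.54

The intersection is the polygon with vertices (5,7), (4.429,8), (5.5,8).
By the shoelace formula its area is 0.54.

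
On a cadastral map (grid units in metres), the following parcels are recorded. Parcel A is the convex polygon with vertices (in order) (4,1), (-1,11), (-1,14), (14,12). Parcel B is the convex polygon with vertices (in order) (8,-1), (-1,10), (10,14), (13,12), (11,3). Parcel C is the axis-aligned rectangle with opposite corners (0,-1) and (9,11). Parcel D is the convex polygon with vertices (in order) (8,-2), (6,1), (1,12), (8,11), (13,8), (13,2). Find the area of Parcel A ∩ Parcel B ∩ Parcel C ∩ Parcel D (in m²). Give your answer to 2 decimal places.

40.13

The intersection is the polygon with vertices (8,11), (9,10.4), (9,6.5), (5.333,2.467), (1.496,10.908), (1.75,11).
By the shoelace formula its area is 40.13.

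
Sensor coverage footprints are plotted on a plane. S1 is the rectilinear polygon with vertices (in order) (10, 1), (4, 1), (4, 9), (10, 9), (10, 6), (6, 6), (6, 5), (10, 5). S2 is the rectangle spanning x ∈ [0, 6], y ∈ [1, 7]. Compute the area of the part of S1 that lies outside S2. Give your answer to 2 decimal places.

|S1| = 44, |S1∩S2| = 12.
|S1 ∖ S2| = |S1| − |S1∩S2| = 44 − 12 = 32.00.

32.00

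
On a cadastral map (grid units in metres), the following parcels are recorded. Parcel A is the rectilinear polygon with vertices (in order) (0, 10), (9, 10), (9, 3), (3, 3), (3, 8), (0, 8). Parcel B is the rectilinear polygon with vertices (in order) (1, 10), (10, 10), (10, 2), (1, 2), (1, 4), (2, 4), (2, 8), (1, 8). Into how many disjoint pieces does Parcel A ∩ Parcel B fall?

Parcel A ∩ Parcel B is a single connected region.

1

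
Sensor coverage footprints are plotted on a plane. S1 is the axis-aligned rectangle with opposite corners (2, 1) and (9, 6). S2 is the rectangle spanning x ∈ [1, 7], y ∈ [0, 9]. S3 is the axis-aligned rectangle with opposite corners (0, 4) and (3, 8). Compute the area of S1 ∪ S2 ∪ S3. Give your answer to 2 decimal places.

68.00

By inclusion–exclusion:
Individual areas: |S1| = 35, |S2| = 54, |S3| = 12.
|S1∩S2|: x∈[2,7], y∈[1,6] → 5·5 = 25.
|S1∩S3|: x∈[2,3], y∈[4,6] → 1·2 = 2.
|S2∩S3|: x∈[1,3], y∈[4,8] → 2·4 = 8.
|S1∩S2∩S3| = 2.
|S1 ∪ S2 ∪ S3| = 101 − 35 + 2 = 68.00.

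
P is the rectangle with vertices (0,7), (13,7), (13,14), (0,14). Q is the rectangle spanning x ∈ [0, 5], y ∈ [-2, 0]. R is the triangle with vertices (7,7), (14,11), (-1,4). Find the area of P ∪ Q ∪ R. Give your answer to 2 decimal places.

103.41

By inclusion–exclusion:
Individual areas: |P| = 91, |Q| = 10, |R| = 5.5.
|P∩Q| = 0 (no overlap).
|P∩R| = 3.0905.
|Q∩R| = 0.
|P∩Q∩R| = 0.
|P ∪ Q ∪ R| = 106.5 − 3.0905 + 0 = 103.41.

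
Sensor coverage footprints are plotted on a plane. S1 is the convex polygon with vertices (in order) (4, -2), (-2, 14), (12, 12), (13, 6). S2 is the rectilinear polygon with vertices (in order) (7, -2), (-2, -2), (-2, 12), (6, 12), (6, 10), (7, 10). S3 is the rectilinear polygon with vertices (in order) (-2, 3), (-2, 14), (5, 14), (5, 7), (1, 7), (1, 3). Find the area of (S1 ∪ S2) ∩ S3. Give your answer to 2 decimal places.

The region (S1 ∪ S2) ∩ S3 is the polygon with vertices (5,13), (5,7), (1,7), (1,3), (-2,3), (-2,12), (-1.25,12), (-2,14).
By the shoelace formula its area is 56.75.

56.75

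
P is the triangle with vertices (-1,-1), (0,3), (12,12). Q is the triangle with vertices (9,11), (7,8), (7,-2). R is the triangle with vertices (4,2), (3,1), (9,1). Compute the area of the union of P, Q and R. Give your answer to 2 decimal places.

30.60

By inclusion–exclusion:
Individual areas: |P| = 19.5, |Q| = 10, |R| = 3.
|P∩Q| = 1.7306.
|P∩R| = 0.
|Q∩R| = 0.1704.
|P∩Q∩R| = 0.
|P ∪ Q ∪ R| = 32.5 − 1.9009 + 0 = 30.60.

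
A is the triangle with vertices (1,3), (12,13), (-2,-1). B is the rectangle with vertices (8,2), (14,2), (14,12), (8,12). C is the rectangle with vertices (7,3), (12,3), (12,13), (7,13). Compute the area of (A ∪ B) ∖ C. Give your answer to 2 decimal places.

29.86

|A ∪ B| = 66.3227.
|(A ∪ B) ∩ C| = 36.4591.
|(A ∪ B) ∖ C| = 66.3227 − 36.4591 = 29.86.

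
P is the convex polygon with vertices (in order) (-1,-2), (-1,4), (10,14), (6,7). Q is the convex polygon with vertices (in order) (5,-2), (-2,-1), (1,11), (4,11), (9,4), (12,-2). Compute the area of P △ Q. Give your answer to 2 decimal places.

89.36

|P| = 39.5, |Q| = 113, |P∩Q| = 31.5687.
|P △ Q| = |P| + |Q| − 2·|P∩Q| = 39.5 + 113 − 63.1374 = 89.36.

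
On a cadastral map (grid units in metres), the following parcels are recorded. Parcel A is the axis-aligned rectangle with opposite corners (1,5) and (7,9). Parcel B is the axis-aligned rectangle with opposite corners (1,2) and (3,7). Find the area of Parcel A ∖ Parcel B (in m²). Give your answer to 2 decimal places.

20.00

|Parcel A∩Parcel B|: x∈[1,3], y∈[5,7] → 2·2 = 4.
|Parcel A| = 24.
|Parcel A ∖ Parcel B| = |Parcel A| − |Parcel A∩Parcel B| = 24 − 4 = 20.00.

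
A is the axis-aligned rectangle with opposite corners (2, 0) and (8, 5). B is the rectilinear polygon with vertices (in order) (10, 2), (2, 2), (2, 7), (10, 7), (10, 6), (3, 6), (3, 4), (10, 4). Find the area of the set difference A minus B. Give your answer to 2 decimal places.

17.00

|A| = 30, |A∩B| = 13.
|A ∖ B| = |A| − |A∩B| = 30 − 13 = 17.00.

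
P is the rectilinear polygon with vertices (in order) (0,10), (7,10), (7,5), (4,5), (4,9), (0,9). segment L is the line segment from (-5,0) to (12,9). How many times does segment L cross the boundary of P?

The segment meets the boundary at (7,6.353), (4.444,5).

2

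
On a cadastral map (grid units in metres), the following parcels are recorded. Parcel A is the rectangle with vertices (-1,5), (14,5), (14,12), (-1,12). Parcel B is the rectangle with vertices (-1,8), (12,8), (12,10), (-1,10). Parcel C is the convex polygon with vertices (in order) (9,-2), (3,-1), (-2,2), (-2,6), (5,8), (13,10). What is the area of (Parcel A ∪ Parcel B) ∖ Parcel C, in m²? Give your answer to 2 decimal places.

|Parcel A ∪ Parcel B| = 105.
|(Parcel A ∪ Parcel B) ∩ Parcel C| = 40.6905.
|(Parcel A ∪ Parcel B) ∖ Parcel C| = 105 − 40.6905 = 64.31.

64.31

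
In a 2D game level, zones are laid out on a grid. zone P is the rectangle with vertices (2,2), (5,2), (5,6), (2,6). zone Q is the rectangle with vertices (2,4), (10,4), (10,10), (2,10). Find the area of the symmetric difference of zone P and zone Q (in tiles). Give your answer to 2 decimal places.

|zone P∩zone Q|: x∈[2,5], y∈[4,6] → 3·2 = 6.
|zone P △ zone Q| = |zone P| + |zone Q| − 2·|zone P∩zone Q| = 12 + 48 − 12 = 48.00.

48.00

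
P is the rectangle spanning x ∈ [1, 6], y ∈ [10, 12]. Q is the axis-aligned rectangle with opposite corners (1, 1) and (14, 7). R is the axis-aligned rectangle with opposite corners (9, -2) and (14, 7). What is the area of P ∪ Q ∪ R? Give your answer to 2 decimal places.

103.00

By inclusion–exclusion:
Individual areas: |P| = 10, |Q| = 78, |R| = 45.
|P∩Q| = 0 (no overlap).
|P∩R| = 0 (no overlap).
|Q∩R|: x∈[9,14], y∈[1,7] → 5·6 = 30.
|P∩Q∩R| = 0.
|P ∪ Q ∪ R| = 133 − 30 + 0 = 103.00.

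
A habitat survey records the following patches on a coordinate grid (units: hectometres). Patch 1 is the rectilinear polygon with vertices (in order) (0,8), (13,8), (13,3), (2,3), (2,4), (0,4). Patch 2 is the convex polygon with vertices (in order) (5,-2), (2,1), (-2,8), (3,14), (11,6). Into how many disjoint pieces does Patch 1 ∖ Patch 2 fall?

Patch 1 ∖ Patch 2 splits into 2 disjoint pieces (area 15.375, area 0.0714).

2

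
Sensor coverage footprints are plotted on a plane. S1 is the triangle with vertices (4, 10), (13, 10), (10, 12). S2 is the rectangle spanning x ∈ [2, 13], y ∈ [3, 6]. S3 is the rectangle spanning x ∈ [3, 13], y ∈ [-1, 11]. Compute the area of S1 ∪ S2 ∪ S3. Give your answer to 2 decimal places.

125.25

By inclusion–exclusion:
Individual areas: |S1| = 9, |S2| = 33, |S3| = 120.
|S1∩S2| = 0.
|S1∩S3| = 6.75.
|S2∩S3|: x∈[3,13], y∈[3,6] → 10·3 = 30.
|S1∩S2∩S3| = 0.
|S1 ∪ S2 ∪ S3| = 162 − 36.75 + 0 = 125.25.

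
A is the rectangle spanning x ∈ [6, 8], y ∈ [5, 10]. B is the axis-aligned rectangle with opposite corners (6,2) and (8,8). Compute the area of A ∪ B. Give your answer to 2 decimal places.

16.00

By inclusion–exclusion:
Individual areas: |A| = 10, |B| = 12.
|A∩B|: x∈[6,8], y∈[5,8] → 2·3 = 6.
|A ∪ B| = 22 − 6 = 16.00.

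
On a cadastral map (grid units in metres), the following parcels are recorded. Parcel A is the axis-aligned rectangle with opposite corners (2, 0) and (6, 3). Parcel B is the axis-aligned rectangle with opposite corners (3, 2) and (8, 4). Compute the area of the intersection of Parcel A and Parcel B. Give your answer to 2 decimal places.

3.00

|Parcel A∩Parcel B|: x∈[3,6], y∈[2,3] → 3·1 = 3.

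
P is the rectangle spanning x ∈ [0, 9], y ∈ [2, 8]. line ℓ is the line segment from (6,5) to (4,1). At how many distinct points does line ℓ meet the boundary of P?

The segment meets the boundary at (4.5,2).

1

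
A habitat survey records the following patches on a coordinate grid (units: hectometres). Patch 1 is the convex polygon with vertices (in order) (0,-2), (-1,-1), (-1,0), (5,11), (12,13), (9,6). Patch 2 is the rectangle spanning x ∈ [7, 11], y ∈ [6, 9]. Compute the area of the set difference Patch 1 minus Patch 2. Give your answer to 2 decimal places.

|Patch 1| = 72, |Patch 1∩Patch 2| = 7.9286.
|Patch 1 ∖ Patch 2| = |Patch 1| − |Patch 1∩Patch 2| = 72 − 7.9286 = 64.07.

64.07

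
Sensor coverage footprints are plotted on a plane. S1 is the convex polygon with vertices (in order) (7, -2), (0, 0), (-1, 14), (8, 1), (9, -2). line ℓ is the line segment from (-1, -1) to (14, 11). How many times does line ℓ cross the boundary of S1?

2

The segment meets the boundary at (5.683,4.347), (0.184,-0.053).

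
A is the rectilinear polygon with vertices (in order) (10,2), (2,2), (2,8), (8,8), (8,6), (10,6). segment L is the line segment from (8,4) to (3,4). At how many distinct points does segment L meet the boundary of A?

0

The segment lies entirely inside A and never meets its boundary.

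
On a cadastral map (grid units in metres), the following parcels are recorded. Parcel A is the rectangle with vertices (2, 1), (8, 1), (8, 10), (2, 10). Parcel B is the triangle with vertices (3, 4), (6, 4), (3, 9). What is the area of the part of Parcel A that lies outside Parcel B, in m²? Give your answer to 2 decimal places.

46.50

|Parcel A| = 54, |Parcel A∩Parcel B| = 7.5.
|Parcel A ∖ Parcel B| = |Parcel A| − |Parcel A∩Parcel B| = 54 − 7.5 = 46.50.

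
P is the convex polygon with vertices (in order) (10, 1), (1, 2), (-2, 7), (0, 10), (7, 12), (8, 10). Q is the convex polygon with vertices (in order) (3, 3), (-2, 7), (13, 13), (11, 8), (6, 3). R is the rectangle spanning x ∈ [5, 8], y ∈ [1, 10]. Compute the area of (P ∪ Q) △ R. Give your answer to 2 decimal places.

|P ∪ Q| = 106.4356.
|(P ∪ Q) ∩ R| = 25.8333.
|(P ∪ Q) △ R| = 106.4356 + 27 − 51.6667 = 81.77.

81.77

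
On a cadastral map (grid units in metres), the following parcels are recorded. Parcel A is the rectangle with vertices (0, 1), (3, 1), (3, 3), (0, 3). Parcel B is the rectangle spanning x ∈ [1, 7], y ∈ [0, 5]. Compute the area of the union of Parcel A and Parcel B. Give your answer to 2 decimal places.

32.00

By inclusion–exclusion:
Individual areas: |Parcel A| = 6, |Parcel B| = 30.
|Parcel A∩Parcel B|: x∈[1,3], y∈[1,3] → 2·2 = 4.
|Parcel A ∪ Parcel B| = 36 − 4 = 32.00.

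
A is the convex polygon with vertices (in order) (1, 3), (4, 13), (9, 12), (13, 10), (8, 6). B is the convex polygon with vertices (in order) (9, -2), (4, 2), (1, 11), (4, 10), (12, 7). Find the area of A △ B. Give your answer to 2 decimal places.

|A| = 59, |B| = 72.5, |A∩B| = 26.6516.
|A △ B| = |A| + |B| − 2·|A∩B| = 59 + 72.5 − 53.3032 = 78.20.

78.20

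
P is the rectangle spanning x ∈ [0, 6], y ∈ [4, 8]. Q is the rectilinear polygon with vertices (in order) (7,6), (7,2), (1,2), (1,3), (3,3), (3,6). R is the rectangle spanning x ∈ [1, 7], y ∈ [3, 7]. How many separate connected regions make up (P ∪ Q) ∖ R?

(P ∪ Q) ∖ R splits into 2 disjoint pieces (area 9, area 6).

2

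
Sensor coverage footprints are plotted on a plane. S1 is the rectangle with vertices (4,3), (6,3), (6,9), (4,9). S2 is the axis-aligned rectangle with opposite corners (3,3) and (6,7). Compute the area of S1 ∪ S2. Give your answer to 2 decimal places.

16.00

By inclusion–exclusion:
Individual areas: |S1| = 12, |S2| = 12.
|S1∩S2|: x∈[4,6], y∈[3,7] → 2·4 = 8.
|S1 ∪ S2| = 24 − 8 = 16.00.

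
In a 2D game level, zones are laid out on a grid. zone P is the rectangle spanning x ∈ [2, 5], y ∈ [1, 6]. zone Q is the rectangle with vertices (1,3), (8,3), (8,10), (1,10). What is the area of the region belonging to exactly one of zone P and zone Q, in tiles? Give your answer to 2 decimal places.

|zone P∩zone Q|: x∈[2,5], y∈[3,6] → 3·3 = 9.
|zone P △ zone Q| = |zone P| + |zone Q| − 2·|zone P∩zone Q| = 15 + 49 − 18 = 46.00.

46.00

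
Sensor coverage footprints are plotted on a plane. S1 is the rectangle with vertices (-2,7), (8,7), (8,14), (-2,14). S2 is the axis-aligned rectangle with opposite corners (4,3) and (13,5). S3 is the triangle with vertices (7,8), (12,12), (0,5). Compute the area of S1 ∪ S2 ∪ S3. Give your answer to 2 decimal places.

By inclusion–exclusion:
Individual areas: |S1| = 70, |S2| = 18, |S3| = 6.5.
|S1∩S2| = 0 (no overlap).
|S1∩S3| = 3.5286.
|S2∩S3| = 0.
|S1∩S2∩S3| = 0.
|S1 ∪ S2 ∪ S3| = 94.5 − 3.5286 + 0 = 90.97.

90.97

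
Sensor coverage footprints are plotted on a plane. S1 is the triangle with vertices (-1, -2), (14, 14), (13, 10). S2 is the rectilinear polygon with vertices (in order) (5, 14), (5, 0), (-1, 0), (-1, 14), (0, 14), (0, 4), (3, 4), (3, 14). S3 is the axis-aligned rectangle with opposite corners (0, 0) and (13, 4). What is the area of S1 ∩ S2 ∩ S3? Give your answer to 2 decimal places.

3.24

The intersection is the polygon with vertices (5,3.143), (1.333,0), (0.875,0), (4.625,4), (5,4).
By the shoelace formula its area is 3.24.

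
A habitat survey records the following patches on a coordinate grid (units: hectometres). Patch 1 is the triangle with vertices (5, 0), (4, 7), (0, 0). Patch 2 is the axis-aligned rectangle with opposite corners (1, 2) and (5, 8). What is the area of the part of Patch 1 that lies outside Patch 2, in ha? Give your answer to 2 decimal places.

|Patch 1| = 17.5, |Patch 1∩Patch 2| = 8.9286.
|Patch 1 ∖ Patch 2| = |Patch 1| − |Patch 1∩Patch 2| = 17.5 − 8.9286 = 8.57.

8.57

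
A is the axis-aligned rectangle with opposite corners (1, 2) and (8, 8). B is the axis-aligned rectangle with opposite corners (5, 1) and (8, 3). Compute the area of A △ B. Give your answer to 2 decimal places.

|A∩B|: x∈[5,8], y∈[2,3] → 3·1 = 3.
|A △ B| = |A| + |B| − 2·|A∩B| = 42 + 6 − 6 = 42.00.

42.00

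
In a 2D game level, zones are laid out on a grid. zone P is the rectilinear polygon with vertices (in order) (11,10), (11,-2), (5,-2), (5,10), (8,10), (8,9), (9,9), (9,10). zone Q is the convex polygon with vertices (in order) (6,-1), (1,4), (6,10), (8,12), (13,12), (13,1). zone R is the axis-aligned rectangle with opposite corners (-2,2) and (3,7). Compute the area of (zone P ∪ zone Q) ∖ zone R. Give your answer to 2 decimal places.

115.77

|zone P ∪ zone Q| = 120.1714.
|(zone P ∪ zone Q) ∩ zone R| = 4.4.
|(zone P ∪ zone Q) ∖ zone R| = 120.1714 − 4.4 = 115.77.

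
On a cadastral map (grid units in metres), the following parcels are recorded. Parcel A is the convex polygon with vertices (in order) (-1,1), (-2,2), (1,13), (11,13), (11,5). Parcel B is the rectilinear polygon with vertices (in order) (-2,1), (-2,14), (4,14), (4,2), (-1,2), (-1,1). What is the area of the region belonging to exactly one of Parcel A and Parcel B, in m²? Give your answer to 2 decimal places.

|Parcel A| = 115, |Parcel B| = 73, |Parcel A∩Parcel B| = 49.3333.
|Parcel A △ Parcel B| = |Parcel A| + |Parcel B| − 2·|Parcel A∩Parcel B| = 115 + 73 − 98.6667 = 89.33.

89.33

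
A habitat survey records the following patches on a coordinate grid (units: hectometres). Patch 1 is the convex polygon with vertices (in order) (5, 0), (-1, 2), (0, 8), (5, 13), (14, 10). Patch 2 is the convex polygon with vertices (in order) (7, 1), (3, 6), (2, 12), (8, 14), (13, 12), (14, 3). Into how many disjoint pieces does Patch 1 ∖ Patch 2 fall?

Patch 1 ∖ Patch 2 splits into 2 disjoint pieces (area 37.8084, area 0.4038).

2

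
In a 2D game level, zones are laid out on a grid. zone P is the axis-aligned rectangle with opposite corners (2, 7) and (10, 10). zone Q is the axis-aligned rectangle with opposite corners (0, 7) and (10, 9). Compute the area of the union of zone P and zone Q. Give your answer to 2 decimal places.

28.00

By inclusion–exclusion:
Individual areas: |zone P| = 24, |zone Q| = 20.
|zone P∩zone Q|: x∈[2,10], y∈[7,9] → 8·2 = 16.
|zone P ∪ zone Q| = 44 − 16 = 28.00.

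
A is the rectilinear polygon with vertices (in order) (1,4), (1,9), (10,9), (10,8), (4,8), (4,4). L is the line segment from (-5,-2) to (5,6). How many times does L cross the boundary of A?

2

The segment meets the boundary at (4,5.2), (2.5,4).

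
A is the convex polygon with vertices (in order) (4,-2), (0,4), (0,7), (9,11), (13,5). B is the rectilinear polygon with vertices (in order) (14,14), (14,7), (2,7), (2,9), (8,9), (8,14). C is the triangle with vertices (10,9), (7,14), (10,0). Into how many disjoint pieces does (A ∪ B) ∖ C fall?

(A ∪ B) ∖ C splits into 2 disjoint pieces (area 75.4514, area 42.8333).

2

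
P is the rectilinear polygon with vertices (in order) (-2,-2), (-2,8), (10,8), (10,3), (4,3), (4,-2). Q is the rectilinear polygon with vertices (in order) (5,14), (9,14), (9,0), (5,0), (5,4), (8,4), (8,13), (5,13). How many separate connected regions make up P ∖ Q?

2

P ∖ Q splits into 2 disjoint pieces (area 77, area 5).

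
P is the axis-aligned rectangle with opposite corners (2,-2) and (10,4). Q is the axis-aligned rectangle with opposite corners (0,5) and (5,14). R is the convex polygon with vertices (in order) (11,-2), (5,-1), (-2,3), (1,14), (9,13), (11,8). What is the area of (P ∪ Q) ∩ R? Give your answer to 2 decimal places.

|P ∪ Q| = 93.
|(P ∪ Q) ∩ R| = 81.68.

81.68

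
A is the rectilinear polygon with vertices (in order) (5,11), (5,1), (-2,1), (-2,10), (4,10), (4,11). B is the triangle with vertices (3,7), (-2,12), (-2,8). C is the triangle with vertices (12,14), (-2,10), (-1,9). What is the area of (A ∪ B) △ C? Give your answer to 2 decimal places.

70.50

|A ∪ B| = 66.
|(A ∪ B) ∩ C| = 2.2521.
|(A ∪ B) △ C| = 66 + 9 − 4.5043 = 70.50.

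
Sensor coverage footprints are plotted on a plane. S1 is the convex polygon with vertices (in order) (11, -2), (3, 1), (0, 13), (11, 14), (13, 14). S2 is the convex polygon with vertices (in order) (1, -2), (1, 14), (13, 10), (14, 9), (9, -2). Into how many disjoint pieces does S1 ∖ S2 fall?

3

S1 ∖ S2 splits into 3 disjoint pieces (area 5.4282, area 2.0455, area 19.4686).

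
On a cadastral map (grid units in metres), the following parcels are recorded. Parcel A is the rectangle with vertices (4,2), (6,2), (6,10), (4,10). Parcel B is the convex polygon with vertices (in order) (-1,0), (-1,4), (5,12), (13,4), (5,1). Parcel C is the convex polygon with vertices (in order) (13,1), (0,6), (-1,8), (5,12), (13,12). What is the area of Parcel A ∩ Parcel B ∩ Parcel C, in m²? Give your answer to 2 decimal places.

The intersection is the polygon with vertices (4,10), (6,10), (6,3.692), (4,4.462).
By the shoelace formula its area is 11.85.

11.85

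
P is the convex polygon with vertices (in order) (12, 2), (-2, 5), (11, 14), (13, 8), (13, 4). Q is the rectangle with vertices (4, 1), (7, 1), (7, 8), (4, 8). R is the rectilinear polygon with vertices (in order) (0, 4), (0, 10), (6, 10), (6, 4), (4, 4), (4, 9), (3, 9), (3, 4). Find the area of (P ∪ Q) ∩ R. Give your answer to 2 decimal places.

|P ∪ Q| = 100.6786.
|(P ∪ Q) ∩ R| = 21.01.

21.01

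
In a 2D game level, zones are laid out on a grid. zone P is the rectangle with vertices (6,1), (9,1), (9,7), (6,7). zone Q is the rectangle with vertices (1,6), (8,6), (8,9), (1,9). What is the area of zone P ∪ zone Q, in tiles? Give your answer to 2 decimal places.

37.00

By inclusion–exclusion:
Individual areas: |zone P| = 18, |zone Q| = 21.
|zone P∩zone Q|: x∈[6,8], y∈[6,7] → 2·1 = 2.
|zone P ∪ zone Q| = 39 − 2 = 37.00.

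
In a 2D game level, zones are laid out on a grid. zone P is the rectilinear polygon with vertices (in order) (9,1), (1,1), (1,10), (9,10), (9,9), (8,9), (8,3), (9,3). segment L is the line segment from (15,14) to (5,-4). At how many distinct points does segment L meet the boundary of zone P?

2

The segment meets the boundary at (7.778,1), (8.889,3).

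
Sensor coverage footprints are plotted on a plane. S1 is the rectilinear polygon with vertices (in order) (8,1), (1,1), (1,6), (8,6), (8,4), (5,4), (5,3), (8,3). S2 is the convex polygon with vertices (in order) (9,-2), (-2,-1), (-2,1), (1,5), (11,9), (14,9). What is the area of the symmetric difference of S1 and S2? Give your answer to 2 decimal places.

|S1| = 32, |S2| = 105, |S1∩S2| = 30.75.
|S1 △ S2| = |S1| + |S2| − 2·|S1∩S2| = 32 + 105 − 61.5 = 75.50.

75.50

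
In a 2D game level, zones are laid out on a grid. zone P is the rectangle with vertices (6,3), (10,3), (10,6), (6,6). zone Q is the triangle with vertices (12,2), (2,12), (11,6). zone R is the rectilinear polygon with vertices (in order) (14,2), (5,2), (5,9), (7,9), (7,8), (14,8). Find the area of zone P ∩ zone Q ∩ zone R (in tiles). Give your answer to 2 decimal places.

2.00

The intersection is the polygon with vertices (10,4), (8,6), (10,6).
By the shoelace formula its area is 2.00.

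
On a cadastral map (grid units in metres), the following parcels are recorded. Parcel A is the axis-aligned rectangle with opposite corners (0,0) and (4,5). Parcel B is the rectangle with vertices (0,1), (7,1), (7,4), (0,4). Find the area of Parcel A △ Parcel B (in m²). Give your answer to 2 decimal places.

17.00

|Parcel A∩Parcel B|: x∈[0,4], y∈[1,4] → 4·3 = 12.
|Parcel A △ Parcel B| = |Parcel A| + |Parcel B| − 2·|Parcel A∩Parcel B| = 20 + 21 − 24 = 17.00.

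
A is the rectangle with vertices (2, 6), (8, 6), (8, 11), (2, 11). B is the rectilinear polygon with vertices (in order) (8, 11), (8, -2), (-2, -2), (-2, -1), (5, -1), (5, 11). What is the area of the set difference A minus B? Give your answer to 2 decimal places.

15.00

|A| = 30, |A∩B| = 15.
|A ∖ B| = |A| − |A∩B| = 30 − 15 = 15.00.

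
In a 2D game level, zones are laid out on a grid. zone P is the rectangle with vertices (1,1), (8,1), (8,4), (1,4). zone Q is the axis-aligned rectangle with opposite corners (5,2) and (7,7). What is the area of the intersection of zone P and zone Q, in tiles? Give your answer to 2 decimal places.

|zone P∩zone Q|: x∈[5,7], y∈[2,4] → 2·2 = 4.

4.00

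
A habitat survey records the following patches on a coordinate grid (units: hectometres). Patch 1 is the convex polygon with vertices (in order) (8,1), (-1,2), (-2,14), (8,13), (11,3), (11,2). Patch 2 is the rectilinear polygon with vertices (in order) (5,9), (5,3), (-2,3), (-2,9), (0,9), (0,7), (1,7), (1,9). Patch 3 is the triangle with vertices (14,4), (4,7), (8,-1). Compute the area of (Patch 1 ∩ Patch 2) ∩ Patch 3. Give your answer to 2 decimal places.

0.85

The region (Patch 1 ∩ Patch 2) ∩ Patch 3 is the polygon with vertices (5,5), (4,7), (5,6.7).
By the shoelace formula its area is 0.85.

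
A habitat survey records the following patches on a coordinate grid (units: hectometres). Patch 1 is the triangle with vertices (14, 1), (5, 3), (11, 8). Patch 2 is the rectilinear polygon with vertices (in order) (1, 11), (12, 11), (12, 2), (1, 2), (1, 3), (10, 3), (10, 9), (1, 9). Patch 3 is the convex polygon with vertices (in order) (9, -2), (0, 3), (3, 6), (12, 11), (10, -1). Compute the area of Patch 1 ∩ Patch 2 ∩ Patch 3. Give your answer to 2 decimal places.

The intersection is the polygon with vertices (10,3), (10,7.167), (11,8), (11.36,7.16), (10.5,2), (9.5,2), (5,3).
By the shoelace formula its area is 8.12.

8.12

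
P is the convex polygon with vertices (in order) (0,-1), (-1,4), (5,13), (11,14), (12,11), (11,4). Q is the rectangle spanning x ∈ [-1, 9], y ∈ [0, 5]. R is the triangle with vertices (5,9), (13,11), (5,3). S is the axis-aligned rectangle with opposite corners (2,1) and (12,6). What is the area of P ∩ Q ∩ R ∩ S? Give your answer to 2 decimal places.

The intersection is the polygon with vertices (5,3), (5,5), (7,5).
By the shoelace formula its area is 2.00.

2.00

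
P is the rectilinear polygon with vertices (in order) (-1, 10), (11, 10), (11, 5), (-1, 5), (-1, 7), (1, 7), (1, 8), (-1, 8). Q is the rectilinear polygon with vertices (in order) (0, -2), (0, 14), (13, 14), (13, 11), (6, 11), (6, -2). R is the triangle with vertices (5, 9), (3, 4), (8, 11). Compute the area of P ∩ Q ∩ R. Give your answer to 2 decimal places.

3.88

The intersection is the polygon with vertices (6,8.2), (3.714,5), (3.4,5), (5,9), (6,9.667).
By the shoelace formula its area is 3.88.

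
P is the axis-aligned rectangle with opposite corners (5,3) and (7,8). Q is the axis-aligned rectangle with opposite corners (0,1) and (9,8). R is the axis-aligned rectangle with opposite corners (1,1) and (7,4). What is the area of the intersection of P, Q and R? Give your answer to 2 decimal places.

2.00

The intersection is the polygon with vertices (5,3), (5,4), (7,4), (7,3).
By the shoelace formula its area is 2.00.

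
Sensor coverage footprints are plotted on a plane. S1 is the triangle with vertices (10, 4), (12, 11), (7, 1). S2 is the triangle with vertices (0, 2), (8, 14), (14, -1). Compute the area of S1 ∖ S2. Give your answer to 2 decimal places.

|S1| = 7.5, |S1∩S2| = 6.1389.
|S1 ∖ S2| = |S1| − |S1∩S2| = 7.5 − 6.1389 = 1.36.

1.36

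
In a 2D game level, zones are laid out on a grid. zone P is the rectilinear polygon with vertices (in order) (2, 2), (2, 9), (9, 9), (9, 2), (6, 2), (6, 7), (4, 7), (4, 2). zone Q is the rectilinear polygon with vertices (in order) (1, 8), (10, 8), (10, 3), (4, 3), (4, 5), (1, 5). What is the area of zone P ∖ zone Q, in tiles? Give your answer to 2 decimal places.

16.00

|zone P| = 39, |zone P∩zone Q| = 23.
|zone P ∖ zone Q| = |zone P| − |zone P∩zone Q| = 39 − 23 = 16.00.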